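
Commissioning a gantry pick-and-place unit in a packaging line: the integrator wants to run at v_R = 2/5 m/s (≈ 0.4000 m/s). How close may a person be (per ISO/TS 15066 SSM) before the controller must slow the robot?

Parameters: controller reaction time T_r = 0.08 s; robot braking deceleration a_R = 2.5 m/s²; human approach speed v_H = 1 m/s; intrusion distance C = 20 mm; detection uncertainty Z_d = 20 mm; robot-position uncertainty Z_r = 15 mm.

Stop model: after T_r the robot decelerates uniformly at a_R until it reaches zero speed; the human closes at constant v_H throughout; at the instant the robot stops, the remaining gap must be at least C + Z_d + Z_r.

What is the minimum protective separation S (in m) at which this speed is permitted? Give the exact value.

S_min = 359/1000 m = 0.3590 m

stop time T_s = (2/5)/(5/2) = 0.1600 s
robot in T_r: 0.4000·0.0800 = 0.0320 m
robot covers 0.4000·0.1600 − ½·2.5000·0.1600² = 0.0320 m while stopping
human closes 1.0000·0.2400 = 0.2400 m
residual clearance needed = 0.0200+0.0200+0.0150 = 0.0550 m
S_min ≈ 0.0320+0.0320+0.2400+0.0550  ⇒  S_min = 359/1000 m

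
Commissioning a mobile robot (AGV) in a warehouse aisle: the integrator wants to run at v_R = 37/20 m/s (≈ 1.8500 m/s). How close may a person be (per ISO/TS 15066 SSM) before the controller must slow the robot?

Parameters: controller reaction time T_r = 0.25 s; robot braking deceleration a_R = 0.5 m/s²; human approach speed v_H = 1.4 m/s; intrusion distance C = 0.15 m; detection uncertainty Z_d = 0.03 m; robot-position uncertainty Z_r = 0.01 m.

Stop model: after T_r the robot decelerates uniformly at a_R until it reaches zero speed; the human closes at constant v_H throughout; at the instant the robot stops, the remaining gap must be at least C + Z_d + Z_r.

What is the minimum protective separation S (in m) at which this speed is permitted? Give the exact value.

S_min = 1921/200 m = 9.6050 m

T_s = v_R/a_R = (37/20)/(1/2) = 3.7000 s
robot in T_r: 1.8500·0.2500 = 0.4625 m
robot covers 1.8500·3.7000 − ½·0.5000·3.7000² = 3.4225 m while stopping
human closes 1.4000·3.9500 = 5.5300 m
residual clearance needed = 0.1500+0.0300+0.0100 = 0.1900 m
S_min ≈ 0.4625+3.4225+5.5300+0.1900  ⇒  S_min = 1921/200 m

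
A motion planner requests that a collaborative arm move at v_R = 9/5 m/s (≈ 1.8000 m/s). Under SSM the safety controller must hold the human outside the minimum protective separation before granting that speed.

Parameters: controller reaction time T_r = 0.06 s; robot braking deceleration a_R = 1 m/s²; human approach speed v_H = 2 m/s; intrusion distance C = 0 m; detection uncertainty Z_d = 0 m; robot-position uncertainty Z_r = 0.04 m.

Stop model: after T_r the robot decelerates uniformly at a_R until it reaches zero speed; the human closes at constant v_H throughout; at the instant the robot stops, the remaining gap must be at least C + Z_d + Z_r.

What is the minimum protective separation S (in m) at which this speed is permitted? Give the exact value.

braking lasts T_s = (9/5)/1 = 1.8000 s
reaction-phase robot travel = 1.8000·0.0600 = 0.1080 m
robot covers 1.8000·1.8000 − ½·1.0000·1.8000² = 1.6200 m while stopping
person approaches 2.0000·(0.0600+1.8000) = 3.7200 m
residual clearance needed = 0.0000+0.0000+0.0400 = 0.0400 m
S_min ≈ 0.1080+1.6200+3.7200+0.0400  ⇒  S_min = 686/125 m

S_min = 686/125 m = 5.4880 m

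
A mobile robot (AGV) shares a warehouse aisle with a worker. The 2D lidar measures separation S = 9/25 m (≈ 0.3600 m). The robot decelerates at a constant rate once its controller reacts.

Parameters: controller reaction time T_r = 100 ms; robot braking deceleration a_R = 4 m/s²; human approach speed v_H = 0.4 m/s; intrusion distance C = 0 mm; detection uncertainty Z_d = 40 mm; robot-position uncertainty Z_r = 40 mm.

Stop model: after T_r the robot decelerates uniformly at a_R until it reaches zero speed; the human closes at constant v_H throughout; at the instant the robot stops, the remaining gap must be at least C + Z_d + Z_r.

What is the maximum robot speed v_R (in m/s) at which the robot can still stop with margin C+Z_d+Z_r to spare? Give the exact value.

quadratic (1/8)·v² + (1/5)·v + (-6/25) = 0
  disc = (1/5)² − 4·(1/8)·(-6/25) = 4/25 ; √disc = 2/5
  v_R = (−(1/5) + 2/5) / (2·(1/8)) = 4/5 m/s
check:
T_s = v_R/a_R = (4/5)/4 = 0.2000 s
robot covers v_R·T_r = 0.8000·0.1000 = 0.0800 m before braking
braking distance = 0.8000²/(2·4.0000) = 0.0800 m
person approaches 0.4000·(0.1000+0.2000) = 0.1200 m
residual clearance needed = 0.0000+0.0400+0.0400 = 0.0800 m
sum ≈ 0.0800+0.0800+0.1200+0.0800 ≈ 0.3600 m = S ✓

v_R_max = 4/5 m/s = 0.8000 m/s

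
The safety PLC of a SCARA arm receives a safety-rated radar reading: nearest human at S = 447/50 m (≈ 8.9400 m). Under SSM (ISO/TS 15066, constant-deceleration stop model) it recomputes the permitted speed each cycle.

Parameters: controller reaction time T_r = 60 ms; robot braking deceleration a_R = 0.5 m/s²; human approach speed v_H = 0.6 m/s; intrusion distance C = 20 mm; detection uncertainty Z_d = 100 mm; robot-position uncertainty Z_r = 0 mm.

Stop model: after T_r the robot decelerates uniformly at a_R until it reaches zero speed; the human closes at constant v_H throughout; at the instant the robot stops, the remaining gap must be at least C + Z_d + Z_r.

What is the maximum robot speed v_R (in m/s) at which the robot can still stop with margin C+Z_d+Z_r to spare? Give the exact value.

quadratic (1)·v² + (63/50)·v + (-1098/125) = 0
  disc = (63/50)² − 4·(1)·(-1098/125) = 91809/2500 ; √disc = 303/50
  v_R = (−(63/50) + 303/50) / (2·(1)) = 12/5 m/s
check:
braking lasts T_s = (12/5)/(1/2) = 4.8000 s
robot covers v_R·T_r = 2.4000·0.0600 = 0.1440 m before braking
robot covers 2.4000·4.8000 − ½·0.5000·4.8000² = 5.7600 m while stopping
human closes 0.6000·4.8600 = 2.9160 m
residual clearance needed = 0.0200+0.1000+0.0000 = 0.1200 m
sum ≈ 0.1440+5.7600+2.9160+0.1200 ≈ 8.9400 m = S ✓

v_R_max = 12/5 m/s = 2.4000 m/s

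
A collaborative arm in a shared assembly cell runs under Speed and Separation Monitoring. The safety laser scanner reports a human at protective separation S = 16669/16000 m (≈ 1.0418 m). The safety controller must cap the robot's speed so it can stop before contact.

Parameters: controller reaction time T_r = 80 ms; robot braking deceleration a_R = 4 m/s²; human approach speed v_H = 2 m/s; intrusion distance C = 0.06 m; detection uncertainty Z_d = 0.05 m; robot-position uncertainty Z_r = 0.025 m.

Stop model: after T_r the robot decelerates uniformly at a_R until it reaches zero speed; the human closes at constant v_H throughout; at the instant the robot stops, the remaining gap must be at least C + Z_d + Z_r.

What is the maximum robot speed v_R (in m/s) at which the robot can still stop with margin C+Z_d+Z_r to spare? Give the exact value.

at the boundary: (1/8)·v² + (29/50)·v + (-11949/16000) = 0
  disc = (29/50)² − 4·(1/8)·(-11949/16000) = 113569/160000 ; √disc = 337/400
  v_R = (−(29/50) + 337/400) / (2·(1/8)) = 21/20 m/s
check:
T_s = v_R/a_R = (21/20)/4 = 0.2625 s
robot covers v_R·T_r = 1.0500·0.0800 = 0.0840 m before braking
robot covers 1.0500·0.2625 − ½·4.0000·0.2625² = 0.1378 m while stopping
human closes 2.0000·0.3425 = 0.6850 m
residual clearance needed = 0.0600+0.0500+0.0250 = 0.1350 m
sum ≈ 0.0840+0.1378+0.6850+0.1350 ≈ 1.0418 m = S ✓

v_R_max = 21/20 m/s = 1.0500 m/s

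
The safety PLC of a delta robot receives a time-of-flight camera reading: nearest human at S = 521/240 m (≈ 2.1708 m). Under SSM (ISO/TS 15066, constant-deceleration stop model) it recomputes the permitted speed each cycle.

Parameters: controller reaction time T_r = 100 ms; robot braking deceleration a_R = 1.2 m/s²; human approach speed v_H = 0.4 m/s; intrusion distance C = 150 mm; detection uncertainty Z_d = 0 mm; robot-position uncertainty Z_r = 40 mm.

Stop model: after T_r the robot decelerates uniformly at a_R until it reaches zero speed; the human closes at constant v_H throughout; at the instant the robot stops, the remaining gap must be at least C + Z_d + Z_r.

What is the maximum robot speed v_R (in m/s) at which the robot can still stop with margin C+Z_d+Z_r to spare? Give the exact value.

v_R_max = 17/10 m/s = 1.7000 m/s

at the boundary: (5/12)·v² + (13/30)·v + (-2329/1200) = 0
  disc = (13/30)² − 4·(5/12)·(-2329/1200) = 1369/400 ; √disc = 37/20
  v_R = (−(13/30) + 37/20) / (2·(5/12)) = 17/10 m/s
check:
T_s = v_R/a_R = (17/10)/(6/5) = 1.4167 s
reaction-phase robot travel = 1.7000·0.1000 = 0.1700 m
braking distance = 1.7000²/(2·1.2000) = 1.2042 m
human closes 0.4000·1.5167 = 0.6067 m
residual clearance needed = 0.1500+0.0000+0.0400 = 0.1900 m
sum ≈ 0.1700+1.2042+0.6067+0.1900 ≈ 2.1708 m = S ✓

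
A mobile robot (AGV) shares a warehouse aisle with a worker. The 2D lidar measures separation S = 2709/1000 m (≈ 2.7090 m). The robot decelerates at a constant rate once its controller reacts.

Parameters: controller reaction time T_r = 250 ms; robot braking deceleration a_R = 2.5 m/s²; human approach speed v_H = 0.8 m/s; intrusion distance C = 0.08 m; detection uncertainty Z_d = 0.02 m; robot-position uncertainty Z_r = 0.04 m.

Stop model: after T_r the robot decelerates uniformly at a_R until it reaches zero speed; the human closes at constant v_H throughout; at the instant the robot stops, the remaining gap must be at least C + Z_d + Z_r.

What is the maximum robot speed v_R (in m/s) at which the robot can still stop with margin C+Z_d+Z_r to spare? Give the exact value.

quadratic (1/5)·v² + (57/100)·v + (-2369/1000) = 0
  disc = (57/100)² − 4·(1/5)·(-2369/1000) = 22201/10000 ; √disc = 149/100
  v_R = (−(57/100) + 149/100) / (2·(1/5)) = 23/10 m/s
check:
braking lasts T_s = (23/10)/(5/2) = 0.9200 s
robot covers v_R·T_r = 2.3000·0.2500 = 0.5750 m before braking
robot under decel: 2.3000²/(2·2.5000) = 1.0580 m
human over T_r+T_s: 0.8000·(0.2500+0.9200) = 0.9360 m
margins: 0.0800+0.0200+0.0400 = 0.1400 m
sum ≈ 0.5750+1.0580+0.9360+0.1400 ≈ 2.7090 m = S ✓

v_R_max = 23/10 m/s = 2.3000 m/s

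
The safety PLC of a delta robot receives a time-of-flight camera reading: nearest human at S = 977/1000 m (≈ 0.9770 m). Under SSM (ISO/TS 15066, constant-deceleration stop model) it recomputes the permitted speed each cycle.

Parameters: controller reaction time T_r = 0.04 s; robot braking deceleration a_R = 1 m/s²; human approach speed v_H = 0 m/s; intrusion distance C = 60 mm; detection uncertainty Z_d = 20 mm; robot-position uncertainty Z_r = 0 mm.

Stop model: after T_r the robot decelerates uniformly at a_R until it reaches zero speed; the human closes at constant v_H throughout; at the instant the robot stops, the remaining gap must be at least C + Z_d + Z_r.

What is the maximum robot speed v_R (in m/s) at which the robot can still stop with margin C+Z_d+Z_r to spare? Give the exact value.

v_R_max = 13/10 m/s = 1.3000 m/s

collect terms ⇒ (1/2)·v_R² + (1/25)·v_R + (-897/1000) = 0
  disc = (1/25)² − 4·(1/2)·(-897/1000) = 4489/2500 ; √disc = 67/50
  v_R = (−(1/25) + 67/50) / (2·(1/2)) = 13/10 m/s
check:
braking lasts T_s = (13/10)/1 = 1.3000 s
robot in T_r: 1.3000·0.0400 = 0.0520 m
braking distance = 1.3000²/(2·1.0000) = 0.8450 m
human closes 0.0000·1.3400 = 0.0000 m
residual clearance needed = 0.0600+0.0200+0.0000 = 0.0800 m
sum ≈ 0.0520+0.8450+0.0000+0.0800 ≈ 0.9770 m = S ✓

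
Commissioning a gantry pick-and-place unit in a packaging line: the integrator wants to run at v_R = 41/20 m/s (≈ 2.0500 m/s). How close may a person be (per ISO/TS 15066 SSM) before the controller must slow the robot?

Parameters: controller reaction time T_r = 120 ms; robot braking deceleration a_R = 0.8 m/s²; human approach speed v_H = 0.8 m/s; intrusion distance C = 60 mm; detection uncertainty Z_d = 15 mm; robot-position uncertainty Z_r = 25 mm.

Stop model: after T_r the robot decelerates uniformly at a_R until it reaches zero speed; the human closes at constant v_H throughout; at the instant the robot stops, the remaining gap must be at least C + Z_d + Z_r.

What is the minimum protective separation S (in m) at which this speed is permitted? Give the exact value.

S_min = 81897/16000 m = 5.1186 m

braking lasts T_s = (41/20)/(4/5) = 2.5625 s
robot in T_r: 2.0500·0.1200 = 0.2460 m
robot covers 2.0500·2.5625 − ½·0.8000·2.5625² = 2.6266 m while stopping
person approaches 0.8000·(0.1200+2.5625) = 2.1460 m
C+Z_d+Z_r = 0.0600+0.0150+0.0250 = 0.1000 m
S_min ≈ 0.2460+2.6266+2.1460+0.1000  ⇒  S_min = 81897/16000 m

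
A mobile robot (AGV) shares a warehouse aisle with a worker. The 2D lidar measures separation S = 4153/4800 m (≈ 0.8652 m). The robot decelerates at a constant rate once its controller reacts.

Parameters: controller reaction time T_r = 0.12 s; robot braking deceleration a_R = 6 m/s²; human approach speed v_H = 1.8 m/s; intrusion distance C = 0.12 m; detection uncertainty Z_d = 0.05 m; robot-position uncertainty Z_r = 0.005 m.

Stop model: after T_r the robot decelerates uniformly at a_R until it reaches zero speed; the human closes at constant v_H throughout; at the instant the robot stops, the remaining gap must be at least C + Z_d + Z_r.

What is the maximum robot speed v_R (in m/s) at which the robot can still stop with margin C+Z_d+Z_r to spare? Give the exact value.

v_R_max = 19/20 m/s = 0.9500 m/s

quadratic (1/12)·v² + (21/50)·v + (-11381/24000) = 0
  disc = (21/50)² − 4·(1/12)·(-11381/24000) = 120409/360000 ; √disc = 347/600
  v_R = (−(21/50) + 347/600) / (2·(1/12)) = 19/20 m/s
check:
braking lasts T_s = (19/20)/6 = 0.1583 s
robot in T_r: 0.9500·0.1200 = 0.1140 m
braking distance = 0.9500²/(2·6.0000) = 0.0752 m
human closes 1.8000·0.2783 = 0.5010 m
residual clearance needed = 0.1200+0.0500+0.0050 = 0.1750 m
sum ≈ 0.1140+0.0752+0.5010+0.1750 ≈ 0.8652 m = S ✓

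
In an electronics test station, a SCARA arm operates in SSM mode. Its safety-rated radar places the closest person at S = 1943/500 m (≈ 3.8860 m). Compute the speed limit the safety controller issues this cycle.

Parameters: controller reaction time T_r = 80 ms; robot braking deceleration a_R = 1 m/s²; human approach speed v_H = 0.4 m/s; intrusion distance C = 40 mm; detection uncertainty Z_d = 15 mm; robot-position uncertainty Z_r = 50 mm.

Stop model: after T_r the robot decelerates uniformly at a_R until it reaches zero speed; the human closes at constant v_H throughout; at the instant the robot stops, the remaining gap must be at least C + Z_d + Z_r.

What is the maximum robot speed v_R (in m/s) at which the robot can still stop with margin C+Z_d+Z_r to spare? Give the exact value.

v_R_max = 23/10 m/s = 2.3000 m/s

at the boundary: (1/2)·v² + (12/25)·v + (-3749/1000) = 0
  disc = (12/25)² − 4·(1/2)·(-3749/1000) = 19321/2500 ; √disc = 139/50
  v_R = (−(12/25) + 139/50) / (2·(1/2)) = 23/10 m/s
check:
braking lasts T_s = (23/10)/1 = 2.3000 s
robot covers v_R·T_r = 2.3000·0.0800 = 0.1840 m before braking
robot under decel: 2.3000²/(2·1.0000) = 2.6450 m
human over T_r+T_s: 0.4000·(0.0800+2.3000) = 0.9520 m
margins: 0.0400+0.0150+0.0500 = 0.1050 m
sum ≈ 0.1840+2.6450+0.9520+0.1050 ≈ 3.8860 m = S ✓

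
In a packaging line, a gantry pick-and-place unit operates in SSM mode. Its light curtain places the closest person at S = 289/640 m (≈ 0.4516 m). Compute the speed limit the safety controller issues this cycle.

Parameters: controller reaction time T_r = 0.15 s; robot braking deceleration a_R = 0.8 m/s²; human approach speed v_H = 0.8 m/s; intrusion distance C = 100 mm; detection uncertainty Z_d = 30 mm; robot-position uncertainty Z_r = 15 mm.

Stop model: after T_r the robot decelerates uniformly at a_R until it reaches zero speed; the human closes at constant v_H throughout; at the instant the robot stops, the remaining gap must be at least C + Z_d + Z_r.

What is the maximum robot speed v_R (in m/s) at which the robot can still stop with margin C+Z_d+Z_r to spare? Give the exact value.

v_R_max = 3/20 m/s = 0.1500 m/s

quadratic (5/8)·v² + (23/20)·v + (-597/3200) = 0
  disc = (23/20)² − 4·(5/8)·(-597/3200) = 11449/6400 ; √disc = 107/80
  v_R = (−(23/20) + 107/80) / (2·(5/8)) = 3/20 m/s
check:
stop time T_s = (3/20)/(4/5) = 0.1875 s
robot covers v_R·T_r = 0.1500·0.1500 = 0.0225 m before braking
braking distance = 0.1500²/(2·0.8000) = 0.0141 m
person approaches 0.8000·(0.1500+0.1875) = 0.2700 m
residual clearance needed = 0.1000+0.0300+0.0150 = 0.1450 m
sum ≈ 0.0225+0.0141+0.2700+0.1450 ≈ 0.4516 m = S ✓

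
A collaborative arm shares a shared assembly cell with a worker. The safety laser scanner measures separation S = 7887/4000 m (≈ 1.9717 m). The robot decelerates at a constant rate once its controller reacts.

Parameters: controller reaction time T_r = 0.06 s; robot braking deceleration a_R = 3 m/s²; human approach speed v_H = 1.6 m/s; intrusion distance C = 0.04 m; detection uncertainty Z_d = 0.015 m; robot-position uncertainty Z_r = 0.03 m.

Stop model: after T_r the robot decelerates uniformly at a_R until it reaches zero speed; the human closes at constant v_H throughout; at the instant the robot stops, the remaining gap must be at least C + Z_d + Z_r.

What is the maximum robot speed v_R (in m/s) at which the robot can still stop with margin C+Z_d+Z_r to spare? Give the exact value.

v_R_max = 39/20 m/s = 1.9500 m/s

at the boundary: (1/6)·v² + (89/150)·v + (-7163/4000) = 0
  disc = (89/150)² − 4·(1/6)·(-7163/4000) = 139129/90000 ; √disc = 373/300
  v_R = (−(89/150) + 373/300) / (2·(1/6)) = 39/20 m/s
check:
stop time T_s = (39/20)/3 = 0.6500 s
robot in T_r: 1.9500·0.0600 = 0.1170 m
robot under decel: 1.9500²/(2·3.0000) = 0.6338 m
person approaches 1.6000·(0.0600+0.6500) = 1.1360 m
margins: 0.0400+0.0150+0.0300 = 0.0850 m
sum ≈ 0.1170+0.6338+1.1360+0.0850 ≈ 1.9717 m = S ✓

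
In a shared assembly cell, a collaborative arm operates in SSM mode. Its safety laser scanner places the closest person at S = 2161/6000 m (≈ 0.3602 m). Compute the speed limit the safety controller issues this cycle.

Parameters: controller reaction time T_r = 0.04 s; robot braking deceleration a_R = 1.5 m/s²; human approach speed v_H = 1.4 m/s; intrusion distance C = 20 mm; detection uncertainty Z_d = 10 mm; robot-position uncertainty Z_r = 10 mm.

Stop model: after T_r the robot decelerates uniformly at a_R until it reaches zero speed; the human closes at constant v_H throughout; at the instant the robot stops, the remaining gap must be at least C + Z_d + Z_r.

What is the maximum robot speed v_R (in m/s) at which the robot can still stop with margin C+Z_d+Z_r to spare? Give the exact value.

v_R_max = 1/4 m/s = 0.2500 m/s

collect terms ⇒ (1/3)·v_R² + (73/75)·v_R + (-317/1200) = 0
  disc = (73/75)² − 4·(1/3)·(-317/1200) = 3249/2500 ; √disc = 57/50
  v_R = (−(73/75) + 57/50) / (2·(1/3)) = 1/4 m/s
check:
stop time T_s = (1/4)/(3/2) = 0.1667 s
reaction-phase robot travel = 0.2500·0.0400 = 0.0100 m
robot covers 0.2500·0.1667 − ½·1.5000·0.1667² = 0.0208 m while stopping
human closes 1.4000·0.2067 = 0.2893 m
margins: 0.0200+0.0100+0.0100 = 0.0400 m
sum ≈ 0.0100+0.0208+0.2893+0.0400 ≈ 0.3602 m = S ✓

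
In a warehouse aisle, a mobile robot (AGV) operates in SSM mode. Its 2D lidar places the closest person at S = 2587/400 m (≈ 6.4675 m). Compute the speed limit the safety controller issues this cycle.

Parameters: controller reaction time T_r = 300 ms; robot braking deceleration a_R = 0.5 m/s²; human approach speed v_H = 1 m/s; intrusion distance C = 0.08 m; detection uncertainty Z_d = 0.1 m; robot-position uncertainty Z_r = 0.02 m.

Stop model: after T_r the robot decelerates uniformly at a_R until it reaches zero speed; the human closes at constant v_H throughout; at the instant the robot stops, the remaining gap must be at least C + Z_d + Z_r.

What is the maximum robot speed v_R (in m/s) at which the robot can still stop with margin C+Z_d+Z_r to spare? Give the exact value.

collect terms ⇒ (1)·v_R² + (23/10)·v_R + (-2387/400) = 0
  disc = (23/10)² − 4·(1)·(-2387/400) = 729/25 ; √disc = 27/5
  v_R = (−(23/10) + 27/5) / (2·(1)) = 31/20 m/s
check:
braking lasts T_s = (31/20)/(1/2) = 3.1000 s
reaction-phase robot travel = 1.5500·0.3000 = 0.4650 m
braking distance = 1.5500²/(2·0.5000) = 2.4025 m
person approaches 1.0000·(0.3000+3.1000) = 3.4000 m
residual clearance needed = 0.0800+0.1000+0.0200 = 0.2000 m
sum ≈ 0.4650+2.4025+3.4000+0.2000 ≈ 6.4675 m = S ✓

v_R_max = 31/20 m/s = 1.5500 m/s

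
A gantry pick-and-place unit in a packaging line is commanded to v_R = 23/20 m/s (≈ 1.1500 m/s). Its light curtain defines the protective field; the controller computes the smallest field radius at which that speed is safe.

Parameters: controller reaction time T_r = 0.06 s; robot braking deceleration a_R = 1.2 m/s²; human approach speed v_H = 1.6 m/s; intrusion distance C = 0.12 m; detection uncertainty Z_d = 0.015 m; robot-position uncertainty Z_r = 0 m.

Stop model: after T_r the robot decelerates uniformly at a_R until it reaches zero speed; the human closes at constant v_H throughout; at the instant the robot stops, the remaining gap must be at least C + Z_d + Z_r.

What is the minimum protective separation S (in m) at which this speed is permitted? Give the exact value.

S_min = 763/320 m = 2.3844 m

T_s = v_R/a_R = (23/20)/(6/5) = 0.9583 s
robot in T_r: 1.1500·0.0600 = 0.0690 m
robot under decel: 1.1500²/(2·1.2000) = 0.5510 m
person approaches 1.6000·(0.0600+0.9583) = 1.6293 m
C+Z_d+Z_r = 0.1200+0.0150+0.0000 = 0.1350 m
S_min ≈ 0.0690+0.5510+1.6293+0.1350  ⇒  S_min = 763/320 m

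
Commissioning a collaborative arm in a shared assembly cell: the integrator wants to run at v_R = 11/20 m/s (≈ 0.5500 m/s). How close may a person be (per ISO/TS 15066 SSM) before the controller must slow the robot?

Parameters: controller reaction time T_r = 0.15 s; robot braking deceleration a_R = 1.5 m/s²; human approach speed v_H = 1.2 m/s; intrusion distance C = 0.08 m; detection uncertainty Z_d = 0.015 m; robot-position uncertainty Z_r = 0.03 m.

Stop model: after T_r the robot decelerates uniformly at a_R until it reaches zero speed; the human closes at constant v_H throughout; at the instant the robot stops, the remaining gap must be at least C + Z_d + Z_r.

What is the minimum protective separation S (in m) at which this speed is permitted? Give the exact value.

S_min = 557/600 m = 0.9283 m

stop time T_s = (11/20)/(3/2) = 0.3667 s
robot covers v_R·T_r = 0.5500·0.1500 = 0.0825 m before braking
braking distance = 0.5500²/(2·1.5000) = 0.1008 m
person approaches 1.2000·(0.1500+0.3667) = 0.6200 m
margins: 0.0800+0.0150+0.0300 = 0.1250 m
S_min ≈ 0.0825+0.1008+0.6200+0.1250  ⇒  S_min = 557/600 m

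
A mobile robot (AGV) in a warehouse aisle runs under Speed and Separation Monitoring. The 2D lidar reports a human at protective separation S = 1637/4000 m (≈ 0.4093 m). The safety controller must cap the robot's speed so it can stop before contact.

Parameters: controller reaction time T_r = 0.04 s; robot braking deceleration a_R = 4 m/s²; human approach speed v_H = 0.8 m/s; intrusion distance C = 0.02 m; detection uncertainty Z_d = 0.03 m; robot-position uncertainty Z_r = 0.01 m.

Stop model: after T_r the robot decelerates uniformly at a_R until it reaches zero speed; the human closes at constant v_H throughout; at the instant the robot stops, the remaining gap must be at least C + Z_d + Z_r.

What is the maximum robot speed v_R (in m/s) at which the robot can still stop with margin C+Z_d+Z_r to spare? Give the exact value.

at the boundary: (1/8)·v² + (6/25)·v + (-1269/4000) = 0
  disc = (6/25)² − 4·(1/8)·(-1269/4000) = 8649/40000 ; √disc = 93/200
  v_R = (−(6/25) + 93/200) / (2·(1/8)) = 9/10 m/s
check:
stop time T_s = (9/10)/4 = 0.2250 s
reaction-phase robot travel = 0.9000·0.0400 = 0.0360 m
robot under decel: 0.9000²/(2·4.0000) = 0.1013 m
person approaches 0.8000·(0.0400+0.2250) = 0.2120 m
C+Z_d+Z_r = 0.0200+0.0300+0.0100 = 0.0600 m
sum ≈ 0.0360+0.1013+0.2120+0.0600 ≈ 0.4093 m = S ✓

v_R_max = 9/10 m/s = 0.9000 m/s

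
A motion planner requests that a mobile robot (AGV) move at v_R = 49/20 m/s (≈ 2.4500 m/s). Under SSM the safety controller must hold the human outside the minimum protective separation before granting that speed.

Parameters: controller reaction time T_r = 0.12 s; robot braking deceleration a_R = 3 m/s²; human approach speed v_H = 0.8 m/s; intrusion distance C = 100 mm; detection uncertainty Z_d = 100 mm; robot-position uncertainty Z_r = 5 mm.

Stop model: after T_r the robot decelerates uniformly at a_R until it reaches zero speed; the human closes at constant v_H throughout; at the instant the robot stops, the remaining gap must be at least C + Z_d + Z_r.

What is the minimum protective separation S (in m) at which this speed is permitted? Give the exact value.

stop time T_s = (49/20)/3 = 0.8167 s
robot in T_r: 2.4500·0.1200 = 0.2940 m
braking distance = 2.4500²/(2·3.0000) = 1.0004 m
person approaches 0.8000·(0.1200+0.8167) = 0.7493 m
C+Z_d+Z_r = 0.1000+0.1000+0.0050 = 0.2050 m
S_min ≈ 0.2940+1.0004+0.7493+0.2050  ⇒  S_min = 1799/800 m

S_min = 1799/800 m = 2.2487 m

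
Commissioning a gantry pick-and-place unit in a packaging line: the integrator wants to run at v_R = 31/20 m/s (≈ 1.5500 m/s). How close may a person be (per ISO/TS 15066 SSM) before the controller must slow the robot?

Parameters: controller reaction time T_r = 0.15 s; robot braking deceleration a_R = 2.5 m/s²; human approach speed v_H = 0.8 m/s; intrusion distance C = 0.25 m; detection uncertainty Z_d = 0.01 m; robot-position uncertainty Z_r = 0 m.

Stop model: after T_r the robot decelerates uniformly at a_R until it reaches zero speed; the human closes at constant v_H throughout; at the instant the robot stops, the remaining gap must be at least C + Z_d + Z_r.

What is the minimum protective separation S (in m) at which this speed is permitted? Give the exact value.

S_min = 1589/1000 m = 1.5890 m

braking lasts T_s = (31/20)/(5/2) = 0.6200 s
reaction-phase robot travel = 1.5500·0.1500 = 0.2325 m
robot covers 1.5500·0.6200 − ½·2.5000·0.6200² = 0.4805 m while stopping
human closes 0.8000·0.7700 = 0.6160 m
residual clearance needed = 0.2500+0.0100+0.0000 = 0.2600 m
S_min ≈ 0.2325+0.4805+0.6160+0.2600  ⇒  S_min = 1589/1000 m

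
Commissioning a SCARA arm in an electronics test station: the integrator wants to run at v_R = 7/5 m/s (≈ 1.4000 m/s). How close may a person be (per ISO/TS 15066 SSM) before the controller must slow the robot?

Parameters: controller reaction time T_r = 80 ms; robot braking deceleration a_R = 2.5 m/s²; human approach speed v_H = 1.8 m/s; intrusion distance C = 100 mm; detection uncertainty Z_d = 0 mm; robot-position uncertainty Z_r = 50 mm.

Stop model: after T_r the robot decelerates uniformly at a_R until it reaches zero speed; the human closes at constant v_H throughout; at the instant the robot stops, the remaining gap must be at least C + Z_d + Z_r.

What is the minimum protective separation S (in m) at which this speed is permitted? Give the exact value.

S_min = 903/500 m = 1.8060 m

T_s = v_R/a_R = (7/5)/(5/2) = 0.5600 s
reaction-phase robot travel = 1.4000·0.0800 = 0.1120 m
braking distance = 1.4000²/(2·2.5000) = 0.3920 m
human over T_r+T_s: 1.8000·(0.0800+0.5600) = 1.1520 m
residual clearance needed = 0.1000+0.0000+0.0500 = 0.1500 m
S_min ≈ 0.1120+0.3920+1.1520+0.1500  ⇒  S_min = 903/500 m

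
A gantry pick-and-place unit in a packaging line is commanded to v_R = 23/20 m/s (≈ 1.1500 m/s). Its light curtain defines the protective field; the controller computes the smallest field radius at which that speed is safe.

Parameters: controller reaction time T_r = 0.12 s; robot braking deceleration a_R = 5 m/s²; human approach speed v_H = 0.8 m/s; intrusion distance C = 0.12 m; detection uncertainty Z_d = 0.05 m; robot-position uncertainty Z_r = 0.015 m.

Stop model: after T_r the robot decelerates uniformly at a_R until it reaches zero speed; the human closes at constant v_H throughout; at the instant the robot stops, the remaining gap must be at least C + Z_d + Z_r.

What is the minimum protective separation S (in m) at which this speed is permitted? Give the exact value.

braking lasts T_s = (23/20)/5 = 0.2300 s
robot covers v_R·T_r = 1.1500·0.1200 = 0.1380 m before braking
robot covers 1.1500·0.2300 − ½·5.0000·0.2300² = 0.1323 m while stopping
human closes 0.8000·0.3500 = 0.2800 m
residual clearance needed = 0.1200+0.0500+0.0150 = 0.1850 m
S_min ≈ 0.1380+0.1323+0.2800+0.1850  ⇒  S_min = 2941/4000 m

S_min = 2941/4000 m = 0.7352 m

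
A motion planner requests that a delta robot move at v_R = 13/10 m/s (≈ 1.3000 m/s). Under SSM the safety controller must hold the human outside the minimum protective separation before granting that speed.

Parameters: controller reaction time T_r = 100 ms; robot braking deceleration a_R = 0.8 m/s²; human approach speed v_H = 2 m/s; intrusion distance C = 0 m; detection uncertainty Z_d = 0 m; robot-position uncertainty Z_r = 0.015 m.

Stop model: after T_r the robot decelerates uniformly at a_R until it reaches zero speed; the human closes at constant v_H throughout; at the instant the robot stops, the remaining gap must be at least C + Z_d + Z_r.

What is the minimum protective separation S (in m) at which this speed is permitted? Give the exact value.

T_s = v_R/a_R = (13/10)/(4/5) = 1.6250 s
robot covers v_R·T_r = 1.3000·0.1000 = 0.1300 m before braking
robot under decel: 1.3000²/(2·0.8000) = 1.0562 m
human closes 2.0000·1.7250 = 3.4500 m
residual clearance needed = 0.0000+0.0000+0.0150 = 0.0150 m
S_min ≈ 0.1300+1.0562+3.4500+0.0150  ⇒  S_min = 3721/800 m

S_min = 3721/800 m = 4.6513 m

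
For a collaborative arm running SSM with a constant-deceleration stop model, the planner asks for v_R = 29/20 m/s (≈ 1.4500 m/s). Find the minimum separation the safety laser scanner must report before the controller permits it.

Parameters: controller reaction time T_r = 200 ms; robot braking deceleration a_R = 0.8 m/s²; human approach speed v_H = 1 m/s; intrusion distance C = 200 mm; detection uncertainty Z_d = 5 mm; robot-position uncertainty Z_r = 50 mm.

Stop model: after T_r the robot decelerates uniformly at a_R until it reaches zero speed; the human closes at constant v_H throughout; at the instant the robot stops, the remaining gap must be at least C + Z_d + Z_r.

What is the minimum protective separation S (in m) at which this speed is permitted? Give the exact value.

S_min = 12389/3200 m = 3.8716 m

stop time T_s = (29/20)/(4/5) = 1.8125 s
reaction-phase robot travel = 1.4500·0.2000 = 0.2900 m
robot covers 1.4500·1.8125 − ½·0.8000·1.8125² = 1.3141 m while stopping
human over T_r+T_s: 1.0000·(0.2000+1.8125) = 2.0125 m
residual clearance needed = 0.2000+0.0050+0.0500 = 0.2550 m
S_min ≈ 0.2900+1.3141+2.0125+0.2550  ⇒  S_min = 12389/3200 m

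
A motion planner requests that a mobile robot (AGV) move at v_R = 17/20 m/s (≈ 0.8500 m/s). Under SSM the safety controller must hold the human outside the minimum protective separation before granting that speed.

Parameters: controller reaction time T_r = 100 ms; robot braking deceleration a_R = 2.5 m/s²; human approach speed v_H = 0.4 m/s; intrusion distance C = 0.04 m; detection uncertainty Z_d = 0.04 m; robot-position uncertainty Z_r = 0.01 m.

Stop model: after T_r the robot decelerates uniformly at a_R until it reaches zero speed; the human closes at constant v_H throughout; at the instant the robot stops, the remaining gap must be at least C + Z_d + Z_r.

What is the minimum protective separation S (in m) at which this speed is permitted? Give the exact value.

T_s = v_R/a_R = (17/20)/(5/2) = 0.3400 s
robot in T_r: 0.8500·0.1000 = 0.0850 m
robot covers 0.8500·0.3400 − ½·2.5000·0.3400² = 0.1445 m while stopping
human over T_r+T_s: 0.4000·(0.1000+0.3400) = 0.1760 m
C+Z_d+Z_r = 0.0400+0.0400+0.0100 = 0.0900 m
S_min ≈ 0.0850+0.1445+0.1760+0.0900  ⇒  S_min = 991/2000 m

S_min = 991/2000 m = 0.4955 m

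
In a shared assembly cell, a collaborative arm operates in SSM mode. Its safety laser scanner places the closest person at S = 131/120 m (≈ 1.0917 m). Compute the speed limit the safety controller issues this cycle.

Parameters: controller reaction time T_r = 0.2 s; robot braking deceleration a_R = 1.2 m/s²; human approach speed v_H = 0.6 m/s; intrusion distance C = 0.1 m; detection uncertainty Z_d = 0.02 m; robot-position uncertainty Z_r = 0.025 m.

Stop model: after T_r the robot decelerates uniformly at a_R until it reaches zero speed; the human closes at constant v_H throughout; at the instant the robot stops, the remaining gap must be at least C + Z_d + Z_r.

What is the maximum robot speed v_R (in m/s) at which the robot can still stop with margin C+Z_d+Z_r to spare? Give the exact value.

v_R_max = 4/5 m/s = 0.8000 m/s

at the boundary: (5/12)·v² + (7/10)·v + (-62/75) = 0
  disc = (7/10)² − 4·(5/12)·(-62/75) = 1681/900 ; √disc = 41/30
  v_R = (−(7/10) + 41/30) / (2·(5/12)) = 4/5 m/s
check:
T_s = v_R/a_R = (4/5)/(6/5) = 0.6667 s
robot in T_r: 0.8000·0.2000 = 0.1600 m
braking distance = 0.8000²/(2·1.2000) = 0.2667 m
human over T_r+T_s: 0.6000·(0.2000+0.6667) = 0.5200 m
C+Z_d+Z_r = 0.1000+0.0200+0.0250 = 0.1450 m
sum ≈ 0.1600+0.2667+0.5200+0.1450 ≈ 1.0917 m = S ✓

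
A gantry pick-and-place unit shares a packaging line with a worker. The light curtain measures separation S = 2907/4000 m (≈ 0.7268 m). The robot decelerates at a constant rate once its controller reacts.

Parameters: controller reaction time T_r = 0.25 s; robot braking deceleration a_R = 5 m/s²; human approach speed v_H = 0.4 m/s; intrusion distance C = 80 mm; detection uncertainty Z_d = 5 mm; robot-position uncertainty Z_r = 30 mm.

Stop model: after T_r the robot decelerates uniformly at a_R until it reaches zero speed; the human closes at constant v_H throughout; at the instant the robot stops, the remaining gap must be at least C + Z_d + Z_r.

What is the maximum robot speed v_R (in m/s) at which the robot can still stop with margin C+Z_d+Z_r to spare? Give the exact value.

quadratic (1/10)·v² + (33/100)·v + (-2047/4000) = 0
  disc = (33/100)² − 4·(1/10)·(-2047/4000) = 196/625 ; √disc = 14/25
  v_R = (−(33/100) + 14/25) / (2·(1/10)) = 23/20 m/s
check:
stop time T_s = (23/20)/5 = 0.2300 s
robot in T_r: 1.1500·0.2500 = 0.2875 m
robot under decel: 1.1500²/(2·5.0000) = 0.1323 m
person approaches 0.4000·(0.2500+0.2300) = 0.1920 m
margins: 0.0800+0.0050+0.0300 = 0.1150 m
sum ≈ 0.2875+0.1323+0.1920+0.1150 ≈ 0.7268 m = S ✓

v_R_max = 23/20 m/s = 1.1500 m/s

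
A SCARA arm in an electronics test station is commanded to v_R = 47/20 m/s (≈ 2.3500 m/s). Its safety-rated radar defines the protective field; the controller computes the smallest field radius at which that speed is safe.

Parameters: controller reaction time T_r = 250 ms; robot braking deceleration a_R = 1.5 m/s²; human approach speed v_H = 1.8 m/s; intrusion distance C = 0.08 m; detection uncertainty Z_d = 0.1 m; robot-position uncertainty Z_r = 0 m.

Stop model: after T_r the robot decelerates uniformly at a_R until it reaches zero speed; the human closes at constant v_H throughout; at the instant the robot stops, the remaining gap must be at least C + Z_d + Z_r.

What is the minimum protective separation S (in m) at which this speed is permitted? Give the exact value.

stop time T_s = (47/20)/(3/2) = 1.5667 s
robot covers v_R·T_r = 2.3500·0.2500 = 0.5875 m before braking
robot covers 2.3500·1.5667 − ½·1.5000·1.5667² = 1.8408 m while stopping
human over T_r+T_s: 1.8000·(0.2500+1.5667) = 3.2700 m
margins: 0.0800+0.1000+0.0000 = 0.1800 m
S_min ≈ 0.5875+1.8408+3.2700+0.1800  ⇒  S_min = 3527/600 m

S_min = 3527/600 m = 5.8783 m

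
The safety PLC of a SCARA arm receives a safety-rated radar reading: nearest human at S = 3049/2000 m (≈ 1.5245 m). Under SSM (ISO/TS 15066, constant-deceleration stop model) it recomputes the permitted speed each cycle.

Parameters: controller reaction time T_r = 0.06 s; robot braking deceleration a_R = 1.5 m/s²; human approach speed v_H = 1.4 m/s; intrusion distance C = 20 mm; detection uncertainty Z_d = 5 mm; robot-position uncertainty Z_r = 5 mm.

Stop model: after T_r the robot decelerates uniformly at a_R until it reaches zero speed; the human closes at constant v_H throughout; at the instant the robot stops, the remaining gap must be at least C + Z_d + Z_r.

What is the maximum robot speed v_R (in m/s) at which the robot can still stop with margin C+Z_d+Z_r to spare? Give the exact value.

v_R_max = 21/20 m/s = 1.0500 m/s

collect terms ⇒ (1/3)·v_R² + (149/150)·v_R + (-2821/2000) = 0
  disc = (149/150)² − 4·(1/3)·(-2821/2000) = 16129/5625 ; √disc = 127/75
  v_R = (−(149/150) + 127/75) / (2·(1/3)) = 21/20 m/s
check:
braking lasts T_s = (21/20)/(3/2) = 0.7000 s
robot covers v_R·T_r = 1.0500·0.0600 = 0.0630 m before braking
robot covers 1.0500·0.7000 − ½·1.5000·0.7000² = 0.3675 m while stopping
person approaches 1.4000·(0.0600+0.7000) = 1.0640 m
residual clearance needed = 0.0200+0.0050+0.0050 = 0.0300 m
sum ≈ 0.0630+0.3675+1.0640+0.0300 ≈ 1.5245 m = S ✓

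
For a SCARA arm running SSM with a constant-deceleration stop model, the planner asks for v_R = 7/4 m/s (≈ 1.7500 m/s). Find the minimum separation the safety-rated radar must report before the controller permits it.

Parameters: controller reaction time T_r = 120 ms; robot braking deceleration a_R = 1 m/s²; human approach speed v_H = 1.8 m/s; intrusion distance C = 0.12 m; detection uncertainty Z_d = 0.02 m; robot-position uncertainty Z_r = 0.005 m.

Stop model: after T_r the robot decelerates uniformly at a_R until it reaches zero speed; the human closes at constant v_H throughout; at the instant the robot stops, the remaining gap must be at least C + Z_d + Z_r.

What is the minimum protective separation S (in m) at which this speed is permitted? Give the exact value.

braking lasts T_s = (7/4)/1 = 1.7500 s
robot covers v_R·T_r = 1.7500·0.1200 = 0.2100 m before braking
robot covers 1.7500·1.7500 − ½·1.0000·1.7500² = 1.5312 m while stopping
person approaches 1.8000·(0.1200+1.7500) = 3.3660 m
C+Z_d+Z_r = 0.1200+0.0200+0.0050 = 0.1450 m
S_min ≈ 0.2100+1.5312+3.3660+0.1450  ⇒  S_min = 21009/4000 m

S_min = 21009/4000 m = 5.2523 m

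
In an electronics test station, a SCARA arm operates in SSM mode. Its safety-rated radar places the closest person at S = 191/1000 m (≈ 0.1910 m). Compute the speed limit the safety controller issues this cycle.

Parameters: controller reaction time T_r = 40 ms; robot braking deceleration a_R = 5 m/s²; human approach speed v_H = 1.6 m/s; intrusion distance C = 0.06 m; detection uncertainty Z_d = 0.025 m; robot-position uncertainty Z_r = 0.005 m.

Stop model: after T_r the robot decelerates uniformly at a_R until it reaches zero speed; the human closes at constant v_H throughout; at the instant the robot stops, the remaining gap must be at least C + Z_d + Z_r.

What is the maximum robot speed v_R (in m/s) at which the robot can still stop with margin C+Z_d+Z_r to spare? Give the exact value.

at the boundary: (1/10)·v² + (9/25)·v + (-37/1000) = 0
  disc = (9/25)² − 4·(1/10)·(-37/1000) = 361/2500 ; √disc = 19/50
  v_R = (−(9/25) + 19/50) / (2·(1/10)) = 1/10 m/s
check:
braking lasts T_s = (1/10)/5 = 0.0200 s
reaction-phase robot travel = 0.1000·0.0400 = 0.0040 m
robot under decel: 0.1000²/(2·5.0000) = 0.0010 m
human closes 1.6000·0.0600 = 0.0960 m
margins: 0.0600+0.0250+0.0050 = 0.0900 m
sum ≈ 0.0040+0.0010+0.0960+0.0900 ≈ 0.1910 m = S ✓

v_R_max = 1/10 m/s = 0.1000 m/s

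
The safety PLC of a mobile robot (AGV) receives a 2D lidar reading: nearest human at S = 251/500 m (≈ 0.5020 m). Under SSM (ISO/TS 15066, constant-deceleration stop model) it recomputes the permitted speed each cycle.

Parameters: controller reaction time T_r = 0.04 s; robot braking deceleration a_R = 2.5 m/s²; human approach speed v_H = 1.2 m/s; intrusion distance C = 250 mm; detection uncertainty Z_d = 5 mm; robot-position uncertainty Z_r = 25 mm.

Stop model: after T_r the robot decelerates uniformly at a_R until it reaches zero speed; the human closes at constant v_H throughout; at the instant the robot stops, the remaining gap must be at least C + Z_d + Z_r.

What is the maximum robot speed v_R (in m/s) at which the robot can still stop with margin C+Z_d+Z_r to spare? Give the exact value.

collect terms ⇒ (1/5)·v_R² + (13/25)·v_R + (-87/500) = 0
  disc = (13/25)² − 4·(1/5)·(-87/500) = 256/625 ; √disc = 16/25
  v_R = (−(13/25) + 16/25) / (2·(1/5)) = 3/10 m/s
check:
T_s = v_R/a_R = (3/10)/(5/2) = 0.1200 s
reaction-phase robot travel = 0.3000·0.0400 = 0.0120 m
robot under decel: 0.3000²/(2·2.5000) = 0.0180 m
person approaches 1.2000·(0.0400+0.1200) = 0.1920 m
C+Z_d+Z_r = 0.2500+0.0050+0.0250 = 0.2800 m
sum ≈ 0.0120+0.0180+0.1920+0.2800 ≈ 0.5020 m = S ✓

v_R_max = 3/10 m/s = 0.3000 m/s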